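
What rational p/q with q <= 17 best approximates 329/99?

10/3

Expand x = 329/99 as a continued fraction with the Euclidean algorithm:
  329 = 3*99 + 32, so a_0 = 3.
  99 = 3*32 + 3, so a_1 = 3.
  32 = 10*3 + 2, so a_2 = 10.
  3 = 1*2 + 1, so a_3 = 1.
  2 = 2*1 + 0, so a_4 = 2.
so x = [3; 3, 10, 1, 2].
Convergents (p_i = a_i*p_{i-1} + p_{i-2}, q_i = a_i*q_{i-1} + q_{i-2} with p_{-2}=0, p_{-1}=1, q_{-2}=1, q_{-1}=0), until the denominator exceeds 17:
  i=0: a_0=3, p_0 = 3*1 + 0 = 3, q_0 = 3*0 + 1 = 1.
  i=1: a_1=3, p_1 = 3*3 + 1 = 10, q_1 = 3*1 + 0 = 3.
  i=2: a_2=10, p_2 = 10*10 + 3 = 103, q_2 = 10*3 + 1 = 31.
q_2 = 31 > 17, so the last convergent with denominator <= 17 is p_1/q_1 = 10/3.
The closest fraction with denominator <= 17 is either p_1/q_1 or the intermediate fraction (k*p_1 + p_0)/(k*q_1 + q_0) with the largest k >= 1 whose denominator stays <= 17; these approach x as k grows, and every other convergent or intermediate fraction in range is farther away.
Largest k: floor((17 - q_0)/q_1) = floor((17 - 1)/3) = 5.
That gives (5*10 + 3)/(5*3 + 1) = 53/16.
Compare the errors: |x - 10/3| = |329*3 - 10*99|/(99*3) = 3/297, and |x - 53/16| = |329*16 - 53*99|/(99*16) = 17/1584.
Cross-multiplying, 3*1584 = 4752 < 5049 = 17*297, so 3/297 is smaller: the convergent 10/3 is closer to x than 53/16.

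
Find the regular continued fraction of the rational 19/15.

Run the Euclidean algorithm on 19 and 15; the successive quotients are the partial quotients a_0, a_1, ... (each step inverts the fractional part left over by the previous one):
  19 = 1*15 + 4, so a_0 = 1.
  15 = 3*4 + 3, so a_1 = 3.
  4 = 1*3 + 1, so a_2 = 1.
  3 = 3*1 + 0, so a_3 = 3.
The remainder reaches 0 after 4 divisions, so the expansion has 4 partial quotients, read off in order.

[1; 3, 1, 3]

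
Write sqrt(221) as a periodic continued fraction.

[14; (1, 6, 2, 6, 1, 28)]

Write x_i = (sqrt(221) + m_i)/d_i with (m_0, d_0) = (0, 1). a_0 = floor(sqrt(221)) = 14, since 14^2 = 196 <= 221 < 225 = 15^2.
Iterate m_{i+1} = d_i*a_i - m_i, d_{i+1} = (221 - m_{i+1}^2)/d_i, a_{i+1} = floor((a_0 + m_{i+1})/d_{i+1}):
  m_1 = 1*14 - 0 = 14, d_1 = (221 - 14^2)/1 = 25/1 = 25, a_1 = floor((14 + 14)/25) = 1.
  m_2 = 25*1 - 14 = 11, d_2 = (221 - 11^2)/25 = 100/25 = 4, a_2 = floor((14 + 11)/4) = 6.
  m_3 = 4*6 - 11 = 13, d_3 = (221 - 13^2)/4 = 52/4 = 13, a_3 = floor((14 + 13)/13) = 2.
  m_4 = 13*2 - 13 = 13, d_4 = (221 - 13^2)/13 = 52/13 = 4, a_4 = floor((14 + 13)/4) = 6.
  m_5 = 4*6 - 13 = 11, d_5 = (221 - 11^2)/4 = 100/4 = 25, a_5 = floor((14 + 11)/25) = 1.
  m_6 = 25*1 - 11 = 14, d_6 = (221 - 14^2)/25 = 25/25 = 1, a_6 = floor((14 + 14)/1) = 28.
  m_7 = 1*28 - 14 = 14, d_7 = (221 - 14^2)/1 = 25/1 = 25: (m_7, d_7) = (m_1, d_1) = (14, 25), so from here the quotients repeat a_1, ..., a_6; the period length is 6.
Hence the expansion of sqrt(221) is a_0 = 14 followed by the repeating block 1, 6, 2, 6, 1, 28 (period 6).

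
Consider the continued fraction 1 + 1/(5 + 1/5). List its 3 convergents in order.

1/1, 6/5, 31/26

Using the convergent recurrence p_i = a_i*p_{i-1} + p_{i-2}, q_i = a_i*q_{i-1} + q_{i-2} with p_{-2}=0, p_{-1}=1, q_{-2}=1, q_{-1}=0:
  i=0: a_0=1, p_0 = 1*1 + 0 = 1, q_0 = 1*0 + 1 = 1.
  i=1: a_1=5, p_1 = 5*1 + 1 = 6, q_1 = 5*1 + 0 = 5.
  i=2: a_2=5, p_2 = 5*6 + 1 = 31, q_2 = 5*5 + 1 = 26.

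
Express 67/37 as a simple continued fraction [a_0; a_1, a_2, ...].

Run the Euclidean algorithm on 67 and 37; the successive quotients are the partial quotients a_0, a_1, ... (each step inverts the fractional part left over by the previous one):
  67 = 1*37 + 30, so a_0 = 1.
  37 = 1*30 + 7, so a_1 = 1.
  30 = 4*7 + 2, so a_2 = 4.
  7 = 3*2 + 1, so a_3 = 3.
  2 = 2*1 + 0, so a_4 = 2.
The remainder reaches 0 after 5 divisions, so the expansion has 5 partial quotients, read off in order.

[1; 1, 4, 3, 2]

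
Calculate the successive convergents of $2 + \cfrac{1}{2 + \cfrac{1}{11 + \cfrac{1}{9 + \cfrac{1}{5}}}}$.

2/1, 5/2, 57/23, 518/209, 2647/1068

Using the convergent recurrence p_i = a_i*p_{i-1} + p_{i-2}, q_i = a_i*q_{i-1} + q_{i-2} with p_{-2}=0, p_{-1}=1, q_{-2}=1, q_{-1}=0:
  i=0: a_0=2, p_0 = 2*1 + 0 = 2, q_0 = 2*0 + 1 = 1.
  i=1: a_1=2, p_1 = 2*2 + 1 = 5, q_1 = 2*1 + 0 = 2.
  i=2: a_2=11, p_2 = 11*5 + 2 = 57, q_2 = 11*2 + 1 = 23.
  i=3: a_3=9, p_3 = 9*57 + 5 = 518, q_3 = 9*23 + 2 = 209.
  i=4: a_4=5, p_4 = 5*518 + 57 = 2647, q_4 = 5*209 + 23 = 1068.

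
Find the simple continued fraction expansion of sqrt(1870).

[43; (4, 9, 2, 1, 3, 2, 3, 1, 2, 9, 4, 86)]

Write x_i = (sqrt(1870) + m_i)/d_i with (m_0, d_0) = (0, 1). a_0 = floor(sqrt(1870)) = 43, since 43^2 = 1849 <= 1870 < 1936 = 44^2.
Iterate m_{i+1} = d_i*a_i - m_i, d_{i+1} = (1870 - m_{i+1}^2)/d_i, a_{i+1} = floor((a_0 + m_{i+1})/d_{i+1}):
  m_1 = 1*43 - 0 = 43, d_1 = (1870 - 43^2)/1 = 21/1 = 21, a_1 = floor((43 + 43)/21) = 4.
  m_2 = 21*4 - 43 = 41, d_2 = (1870 - 41^2)/21 = 189/21 = 9, a_2 = floor((43 + 41)/9) = 9.
  m_3 = 9*9 - 41 = 40, d_3 = (1870 - 40^2)/9 = 270/9 = 30, a_3 = floor((43 + 40)/30) = 2.
  m_4 = 30*2 - 40 = 20, d_4 = (1870 - 20^2)/30 = 1470/30 = 49, a_4 = floor((43 + 20)/49) = 1.
  m_5 = 49*1 - 20 = 29, d_5 = (1870 - 29^2)/49 = 1029/49 = 21, a_5 = floor((43 + 29)/21) = 3.
  m_6 = 21*3 - 29 = 34, d_6 = (1870 - 34^2)/21 = 714/21 = 34, a_6 = floor((43 + 34)/34) = 2.
  m_7 = 34*2 - 34 = 34, d_7 = (1870 - 34^2)/34 = 714/34 = 21, a_7 = floor((43 + 34)/21) = 3.
  m_8 = 21*3 - 34 = 29, d_8 = (1870 - 29^2)/21 = 1029/21 = 49, a_8 = floor((43 + 29)/49) = 1.
  m_9 = 49*1 - 29 = 20, d_9 = (1870 - 20^2)/49 = 1470/49 = 30, a_9 = floor((43 + 20)/30) = 2.
  m_10 = 30*2 - 20 = 40, d_10 = (1870 - 40^2)/30 = 270/30 = 9, a_10 = floor((43 + 40)/9) = 9.
  m_11 = 9*9 - 40 = 41, d_11 = (1870 - 41^2)/9 = 189/9 = 21, a_11 = floor((43 + 41)/21) = 4.
  m_12 = 21*4 - 41 = 43, d_12 = (1870 - 43^2)/21 = 21/21 = 1, a_12 = floor((43 + 43)/1) = 86.
  m_13 = 1*86 - 43 = 43, d_13 = (1870 - 43^2)/1 = 21/1 = 21: (m_13, d_13) = (m_1, d_1) = (43, 21), so from here the quotients repeat a_1, ..., a_12; the period length is 12.
Hence the expansion of sqrt(1870) is a_0 = 43 followed by the repeating block 4, 9, 2, 1, 3, 2, 3, 1, 2, 9, 4, 86 (period 12).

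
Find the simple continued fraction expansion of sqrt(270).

Write x_i = (sqrt(270) + m_i)/d_i with (m_0, d_0) = (0, 1). a_0 = floor(sqrt(270)) = 16, since 16^2 = 256 <= 270 < 289 = 17^2.
Iterate m_{i+1} = d_i*a_i - m_i, d_{i+1} = (270 - m_{i+1}^2)/d_i, a_{i+1} = floor((a_0 + m_{i+1})/d_{i+1}):
  m_1 = 1*16 - 0 = 16, d_1 = (270 - 16^2)/1 = 14/1 = 14, a_1 = floor((16 + 16)/14) = 2.
  m_2 = 14*2 - 16 = 12, d_2 = (270 - 12^2)/14 = 126/14 = 9, a_2 = floor((16 + 12)/9) = 3.
  m_3 = 9*3 - 12 = 15, d_3 = (270 - 15^2)/9 = 45/9 = 5, a_3 = floor((16 + 15)/5) = 6.
  m_4 = 5*6 - 15 = 15, d_4 = (270 - 15^2)/5 = 45/5 = 9, a_4 = floor((16 + 15)/9) = 3.
  m_5 = 9*3 - 15 = 12, d_5 = (270 - 12^2)/9 = 126/9 = 14, a_5 = floor((16 + 12)/14) = 2.
  m_6 = 14*2 - 12 = 16, d_6 = (270 - 16^2)/14 = 14/14 = 1, a_6 = floor((16 + 16)/1) = 32.
  m_7 = 1*32 - 16 = 16, d_7 = (270 - 16^2)/1 = 14/1 = 14: (m_7, d_7) = (m_1, d_1) = (16, 14), so from here the quotients repeat a_1, ..., a_6; the period length is 6.
Hence the expansion of sqrt(270) is a_0 = 16 followed by the repeating block 2, 3, 6, 3, 2, 32 (period 6).

[16; (2, 3, 6, 3, 2, 32)]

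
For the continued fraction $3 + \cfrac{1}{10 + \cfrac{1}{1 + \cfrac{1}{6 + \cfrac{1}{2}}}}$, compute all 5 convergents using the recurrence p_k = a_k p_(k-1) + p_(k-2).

Using the convergent recurrence p_i = a_i*p_{i-1} + p_{i-2}, q_i = a_i*q_{i-1} + q_{i-2} with p_{-2}=0, p_{-1}=1, q_{-2}=1, q_{-1}=0:
  i=0: a_0=3, p_0 = 3*1 + 0 = 3, q_0 = 3*0 + 1 = 1.
  i=1: a_1=10, p_1 = 10*3 + 1 = 31, q_1 = 10*1 + 0 = 10.
  i=2: a_2=1, p_2 = 1*31 + 3 = 34, q_2 = 1*10 + 1 = 11.
  i=3: a_3=6, p_3 = 6*34 + 31 = 235, q_3 = 6*11 + 10 = 76.
  i=4: a_4=2, p_4 = 2*235 + 34 = 504, q_4 = 2*76 + 11 = 163.

3/1, 31/10, 34/11, 235/76, 504/163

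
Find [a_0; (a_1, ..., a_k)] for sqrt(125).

[11; (5, 1, 1, 5, 22)]

Write x_i = (sqrt(125) + m_i)/d_i with (m_0, d_0) = (0, 1). a_0 = floor(sqrt(125)) = 11, since 11^2 = 121 <= 125 < 144 = 12^2.
Iterate m_{i+1} = d_i*a_i - m_i, d_{i+1} = (125 - m_{i+1}^2)/d_i, a_{i+1} = floor((a_0 + m_{i+1})/d_{i+1}):
  m_1 = 1*11 - 0 = 11, d_1 = (125 - 11^2)/1 = 4/1 = 4, a_1 = floor((11 + 11)/4) = 5.
  m_2 = 4*5 - 11 = 9, d_2 = (125 - 9^2)/4 = 44/4 = 11, a_2 = floor((11 + 9)/11) = 1.
  m_3 = 11*1 - 9 = 2, d_3 = (125 - 2^2)/11 = 121/11 = 11, a_3 = floor((11 + 2)/11) = 1.
  m_4 = 11*1 - 2 = 9, d_4 = (125 - 9^2)/11 = 44/11 = 4, a_4 = floor((11 + 9)/4) = 5.
  m_5 = 4*5 - 9 = 11, d_5 = (125 - 11^2)/4 = 4/4 = 1, a_5 = floor((11 + 11)/1) = 22.
  m_6 = 1*22 - 11 = 11, d_6 = (125 - 11^2)/1 = 4/1 = 4: (m_6, d_6) = (m_1, d_1) = (11, 4), so from here the quotients repeat a_1, ..., a_5; the period length is 5.
Hence the expansion of sqrt(125) is a_0 = 11 followed by the repeating block 5, 1, 1, 5, 22 (period 5).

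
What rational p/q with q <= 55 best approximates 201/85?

Expand x = 201/85 as a continued fraction with the Euclidean algorithm:
  201 = 2*85 + 31, so a_0 = 2.
  85 = 2*31 + 23, so a_1 = 2.
  31 = 1*23 + 8, so a_2 = 1.
  23 = 2*8 + 7, so a_3 = 2.
  8 = 1*7 + 1, so a_4 = 1.
  7 = 7*1 + 0, so a_5 = 7.
so x = [2; 2, 1, 2, 1, 7].
Convergents (p_i = a_i*p_{i-1} + p_{i-2}, q_i = a_i*q_{i-1} + q_{i-2} with p_{-2}=0, p_{-1}=1, q_{-2}=1, q_{-1}=0), until the denominator exceeds 55:
  i=0: a_0=2, p_0 = 2*1 + 0 = 2, q_0 = 2*0 + 1 = 1.
  i=1: a_1=2, p_1 = 2*2 + 1 = 5, q_1 = 2*1 + 0 = 2.
  i=2: a_2=1, p_2 = 1*5 + 2 = 7, q_2 = 1*2 + 1 = 3.
  i=3: a_3=2, p_3 = 2*7 + 5 = 19, q_3 = 2*3 + 2 = 8.
  i=4: a_4=1, p_4 = 1*19 + 7 = 26, q_4 = 1*8 + 3 = 11.
  i=5: a_5=7, p_5 = 7*26 + 19 = 201, q_5 = 7*11 + 8 = 85.
q_5 = 85 > 55, so the last convergent with denominator <= 55 is p_4/q_4 = 26/11.
The closest fraction with denominator <= 55 is either p_4/q_4 or the intermediate fraction (k*p_4 + p_3)/(k*q_4 + q_3) with the largest k >= 1 whose denominator stays <= 55; these approach x as k grows, and every other convergent or intermediate fraction in range is farther away.
Largest k: floor((55 - q_3)/q_4) = floor((55 - 8)/11) = 4.
That gives (4*26 + 19)/(4*11 + 8) = 123/52.
Compare the errors: |x - 26/11| = |201*11 - 26*85|/(85*11) = 1/935, and |x - 123/52| = |201*52 - 123*85|/(85*52) = 3/4420.
Cross-multiplying, 3*935 = 2805 < 4420 = 1*4420, so 3/4420 is smaller: the intermediate fraction 123/52 is closer to x than 26/11.

123/52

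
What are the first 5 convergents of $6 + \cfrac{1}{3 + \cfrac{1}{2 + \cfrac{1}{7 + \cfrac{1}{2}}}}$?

Using the convergent recurrence p_i = a_i*p_{i-1} + p_{i-2}, q_i = a_i*q_{i-1} + q_{i-2} with p_{-2}=0, p_{-1}=1, q_{-2}=1, q_{-1}=0:
  i=0: a_0=6, p_0 = 6*1 + 0 = 6, q_0 = 6*0 + 1 = 1.
  i=1: a_1=3, p_1 = 3*6 + 1 = 19, q_1 = 3*1 + 0 = 3.
  i=2: a_2=2, p_2 = 2*19 + 6 = 44, q_2 = 2*3 + 1 = 7.
  i=3: a_3=7, p_3 = 7*44 + 19 = 327, q_3 = 7*7 + 3 = 52.
  i=4: a_4=2, p_4 = 2*327 + 44 = 698, q_4 = 2*52 + 7 = 111.

6/1, 19/3, 44/7, 327/52, 698/111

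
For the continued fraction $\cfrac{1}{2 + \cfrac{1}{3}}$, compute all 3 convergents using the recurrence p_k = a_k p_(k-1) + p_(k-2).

0/1, 1/2, 3/7

Using the convergent recurrence p_i = a_i*p_{i-1} + p_{i-2}, q_i = a_i*q_{i-1} + q_{i-2} with p_{-2}=0, p_{-1}=1, q_{-2}=1, q_{-1}=0:
  i=0: a_0=0, p_0 = 0*1 + 0 = 0, q_0 = 0*0 + 1 = 1.
  i=1: a_1=2, p_1 = 2*0 + 1 = 1, q_1 = 2*1 + 0 = 2.
  i=2: a_2=3, p_2 = 3*1 + 0 = 3, q_2 = 3*2 + 1 = 7.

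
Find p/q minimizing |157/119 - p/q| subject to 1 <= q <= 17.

Expand x = 157/119 as a continued fraction with the Euclidean algorithm:
  157 = 1*119 + 38, so a_0 = 1.
  119 = 3*38 + 5, so a_1 = 3.
  38 = 7*5 + 3, so a_2 = 7.
  5 = 1*3 + 2, so a_3 = 1.
  3 = 1*2 + 1, so a_4 = 1.
  2 = 2*1 + 0, so a_5 = 2.
so x = [1; 3, 7, 1, 1, 2].
Convergents (p_i = a_i*p_{i-1} + p_{i-2}, q_i = a_i*q_{i-1} + q_{i-2} with p_{-2}=0, p_{-1}=1, q_{-2}=1, q_{-1}=0), until the denominator exceeds 17:
  i=0: a_0=1, p_0 = 1*1 + 0 = 1, q_0 = 1*0 + 1 = 1.
  i=1: a_1=3, p_1 = 3*1 + 1 = 4, q_1 = 3*1 + 0 = 3.
  i=2: a_2=7, p_2 = 7*4 + 1 = 29, q_2 = 7*3 + 1 = 22.
q_2 = 22 > 17, so the last convergent with denominator <= 17 is p_1/q_1 = 4/3.
The closest fraction with denominator <= 17 is either p_1/q_1 or the intermediate fraction (k*p_1 + p_0)/(k*q_1 + q_0) with the largest k >= 1 whose denominator stays <= 17; these approach x as k grows, and every other convergent or intermediate fraction in range is farther away.
Largest k: floor((17 - q_0)/q_1) = floor((17 - 1)/3) = 5.
That gives (5*4 + 1)/(5*3 + 1) = 21/16.
Compare the errors: |x - 4/3| = |157*3 - 4*119|/(119*3) = 5/357, and |x - 21/16| = |157*16 - 21*119|/(119*16) = 13/1904.
Cross-multiplying, 13*357 = 4641 < 9520 = 5*1904, so 13/1904 is smaller: the intermediate fraction 21/16 is closer to x than 4/3.

21/16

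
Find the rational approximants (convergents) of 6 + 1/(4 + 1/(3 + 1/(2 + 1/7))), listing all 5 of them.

6/1, 25/4, 81/13, 187/30, 1390/223

Using the convergent recurrence p_i = a_i*p_{i-1} + p_{i-2}, q_i = a_i*q_{i-1} + q_{i-2} with p_{-2}=0, p_{-1}=1, q_{-2}=1, q_{-1}=0:
  i=0: a_0=6, p_0 = 6*1 + 0 = 6, q_0 = 6*0 + 1 = 1.
  i=1: a_1=4, p_1 = 4*6 + 1 = 25, q_1 = 4*1 + 0 = 4.
  i=2: a_2=3, p_2 = 3*25 + 6 = 81, q_2 = 3*4 + 1 = 13.
  i=3: a_3=2, p_3 = 2*81 + 25 = 187, q_3 = 2*13 + 4 = 30.
  i=4: a_4=7, p_4 = 7*187 + 81 = 1390, q_4 = 7*30 + 13 = 223.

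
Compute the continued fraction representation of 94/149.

Run the Euclidean algorithm on 94 and 149; the successive quotients are the partial quotients a_0, a_1, ... (each step inverts the fractional part left over by the previous one):
  94 = 0*149 + 94, so a_0 = 0.
  149 = 1*94 + 55, so a_1 = 1.
  94 = 1*55 + 39, so a_2 = 1.
  55 = 1*39 + 16, so a_3 = 1.
  39 = 2*16 + 7, so a_4 = 2.
  16 = 2*7 + 2, so a_5 = 2.
  7 = 3*2 + 1, so a_6 = 3.
  2 = 2*1 + 0, so a_7 = 2.
The remainder reaches 0 after 8 divisions, so the expansion has 8 partial quotients, read off in order.

[0; 1, 1, 1, 2, 2, 3, 2]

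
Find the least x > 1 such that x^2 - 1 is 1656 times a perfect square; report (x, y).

(x, y) = (24335, 598)

First expand sqrt(1656) as a continued fraction. With x_i = (sqrt(1656) + m_i)/d_i and (m_0, d_0) = (0, 1): a_0 = floor(sqrt(1656)) = 40, since 40^2 = 1600 <= 1656 < 1681 = 41^2.
Iterate m_{i+1} = d_i*a_i - m_i, d_{i+1} = (1656 - m_{i+1}^2)/d_i, a_{i+1} = floor((a_0 + m_{i+1})/d_{i+1}):
  m_1 = 1*40 - 0 = 40, d_1 = (1656 - 40^2)/1 = 56/1 = 56, a_1 = floor((40 + 40)/56) = 1.
  m_2 = 56*1 - 40 = 16, d_2 = (1656 - 16^2)/56 = 1400/56 = 25, a_2 = floor((40 + 16)/25) = 2.
  m_3 = 25*2 - 16 = 34, d_3 = (1656 - 34^2)/25 = 500/25 = 20, a_3 = floor((40 + 34)/20) = 3.
  m_4 = 20*3 - 34 = 26, d_4 = (1656 - 26^2)/20 = 980/20 = 49, a_4 = floor((40 + 26)/49) = 1.
  m_5 = 49*1 - 26 = 23, d_5 = (1656 - 23^2)/49 = 1127/49 = 23, a_5 = floor((40 + 23)/23) = 2.
  m_6 = 23*2 - 23 = 23, d_6 = (1656 - 23^2)/23 = 1127/23 = 49, a_6 = floor((40 + 23)/49) = 1.
  m_7 = 49*1 - 23 = 26, d_7 = (1656 - 26^2)/49 = 980/49 = 20, a_7 = floor((40 + 26)/20) = 3.
  m_8 = 20*3 - 26 = 34, d_8 = (1656 - 34^2)/20 = 500/20 = 25, a_8 = floor((40 + 34)/25) = 2.
  m_9 = 25*2 - 34 = 16, d_9 = (1656 - 16^2)/25 = 1400/25 = 56, a_9 = floor((40 + 16)/56) = 1.
  m_10 = 56*1 - 16 = 40, d_10 = (1656 - 40^2)/56 = 56/56 = 1, a_10 = floor((40 + 40)/1) = 80.
  m_11 = 1*80 - 40 = 40, d_11 = (1656 - 40^2)/1 = 56/1 = 56: (m_11, d_11) = (m_1, d_1) = (40, 56), so from here the quotients repeat a_1, ..., a_10; the period length is 10.
So sqrt(1656) = [40; (1, 2, 3, 1, 2, 1, 3, 2, 1, 80)] with period length k = 10.
k is even, so the fundamental solution of x^2 - 1656y^2 = 1 is (p_{k-1}, q_{k-1}) = (p_9, q_9); compute convergents through index 9.
Convergents (p_i = a_i*p_{i-1} + p_{i-2}, q_i = a_i*q_{i-1} + q_{i-2} with p_{-2}=0, p_{-1}=1, q_{-2}=1, q_{-1}=0):
  i=0: a_0=40, p_0 = 40*1 + 0 = 40, q_0 = 40*0 + 1 = 1.
  i=1: a_1=1, p_1 = 1*40 + 1 = 41, q_1 = 1*1 + 0 = 1.
  i=2: a_2=2, p_2 = 2*41 + 40 = 122, q_2 = 2*1 + 1 = 3.
  i=3: a_3=3, p_3 = 3*122 + 41 = 407, q_3 = 3*3 + 1 = 10.
  i=4: a_4=1, p_4 = 1*407 + 122 = 529, q_4 = 1*10 + 3 = 13.
  i=5: a_5=2, p_5 = 2*529 + 407 = 1465, q_5 = 2*13 + 10 = 36.
  i=6: a_6=1, p_6 = 1*1465 + 529 = 1994, q_6 = 1*36 + 13 = 49.
  i=7: a_7=3, p_7 = 3*1994 + 1465 = 7447, q_7 = 3*49 + 36 = 183.
  i=8: a_8=2, p_8 = 2*7447 + 1994 = 16888, q_8 = 2*183 + 49 = 415.
  i=9: a_9=1, p_9 = 1*16888 + 7447 = 24335, q_9 = 1*415 + 183 = 598.
Check: 24335^2 - 1656*598^2 = 592192225 - 592192224 = 1, so (x, y) = (24335, 598) solves the equation, and by the theorem it is the least positive solution.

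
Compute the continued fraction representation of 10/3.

[3; 3]

Run the Euclidean algorithm on 10 and 3; the successive quotients are the partial quotients a_0, a_1, ... (each step inverts the fractional part left over by the previous one):
  10 = 3*3 + 1, so a_0 = 3.
  3 = 3*1 + 0, so a_1 = 3.
The remainder reaches 0 after 2 divisions, so the expansion has 2 partial quotients, read off in order.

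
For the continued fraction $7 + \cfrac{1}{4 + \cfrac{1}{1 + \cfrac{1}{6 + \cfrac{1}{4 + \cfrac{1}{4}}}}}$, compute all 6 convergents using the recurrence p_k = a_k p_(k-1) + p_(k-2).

7/1, 29/4, 36/5, 245/34, 1016/141, 4309/598

Using the convergent recurrence p_i = a_i*p_{i-1} + p_{i-2}, q_i = a_i*q_{i-1} + q_{i-2} with p_{-2}=0, p_{-1}=1, q_{-2}=1, q_{-1}=0:
  i=0: a_0=7, p_0 = 7*1 + 0 = 7, q_0 = 7*0 + 1 = 1.
  i=1: a_1=4, p_1 = 4*7 + 1 = 29, q_1 = 4*1 + 0 = 4.
  i=2: a_2=1, p_2 = 1*29 + 7 = 36, q_2 = 1*4 + 1 = 5.
  i=3: a_3=6, p_3 = 6*36 + 29 = 245, q_3 = 6*5 + 4 = 34.
  i=4: a_4=4, p_4 = 4*245 + 36 = 1016, q_4 = 4*34 + 5 = 141.
  i=5: a_5=4, p_5 = 4*1016 + 245 = 4309, q_5 = 4*141 + 34 = 598.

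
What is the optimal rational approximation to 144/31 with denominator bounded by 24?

79/17

Expand x = 144/31 as a continued fraction with the Euclidean algorithm:
  144 = 4*31 + 20, so a_0 = 4.
  31 = 1*20 + 11, so a_1 = 1.
  20 = 1*11 + 9, so a_2 = 1.
  11 = 1*9 + 2, so a_3 = 1.
  9 = 4*2 + 1, so a_4 = 4.
  2 = 2*1 + 0, so a_5 = 2.
so x = [4; 1, 1, 1, 4, 2].
Convergents (p_i = a_i*p_{i-1} + p_{i-2}, q_i = a_i*q_{i-1} + q_{i-2} with p_{-2}=0, p_{-1}=1, q_{-2}=1, q_{-1}=0), until the denominator exceeds 24:
  i=0: a_0=4, p_0 = 4*1 + 0 = 4, q_0 = 4*0 + 1 = 1.
  i=1: a_1=1, p_1 = 1*4 + 1 = 5, q_1 = 1*1 + 0 = 1.
  i=2: a_2=1, p_2 = 1*5 + 4 = 9, q_2 = 1*1 + 1 = 2.
  i=3: a_3=1, p_3 = 1*9 + 5 = 14, q_3 = 1*2 + 1 = 3.
  i=4: a_4=4, p_4 = 4*14 + 9 = 65, q_4 = 4*3 + 2 = 14.
  i=5: a_5=2, p_5 = 2*65 + 14 = 144, q_5 = 2*14 + 3 = 31.
q_5 = 31 > 24, so the last convergent with denominator <= 24 is p_4/q_4 = 65/14.
The closest fraction with denominator <= 24 is either p_4/q_4 or the intermediate fraction (k*p_4 + p_3)/(k*q_4 + q_3) with the largest k >= 1 whose denominator stays <= 24; these approach x as k grows, and every other convergent or intermediate fraction in range is farther away.
Largest k: floor((24 - q_3)/q_4) = floor((24 - 3)/14) = 1.
That gives (1*65 + 14)/(1*14 + 3) = 79/17.
Compare the errors: |x - 65/14| = |144*14 - 65*31|/(31*14) = 1/434, and |x - 79/17| = |144*17 - 79*31|/(31*17) = 1/527.
Cross-multiplying, 1*434 = 434 < 527 = 1*527, so 1/527 is smaller: the intermediate fraction 79/17 is closer to x than 65/14.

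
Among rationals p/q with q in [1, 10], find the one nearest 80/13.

Expand x = 80/13 as a continued fraction with the Euclidean algorithm:
  80 = 6*13 + 2, so a_0 = 6.
  13 = 6*2 + 1, so a_1 = 6.
  2 = 2*1 + 0, so a_2 = 2.
so x = [6; 6, 2].
Convergents (p_i = a_i*p_{i-1} + p_{i-2}, q_i = a_i*q_{i-1} + q_{i-2} with p_{-2}=0, p_{-1}=1, q_{-2}=1, q_{-1}=0), until the denominator exceeds 10:
  i=0: a_0=6, p_0 = 6*1 + 0 = 6, q_0 = 6*0 + 1 = 1.
  i=1: a_1=6, p_1 = 6*6 + 1 = 37, q_1 = 6*1 + 0 = 6.
  i=2: a_2=2, p_2 = 2*37 + 6 = 80, q_2 = 2*6 + 1 = 13.
q_2 = 13 > 10, so the last convergent with denominator <= 10 is p_1/q_1 = 37/6.
The closest fraction with denominator <= 10 is either p_1/q_1 or the intermediate fraction (k*p_1 + p_0)/(k*q_1 + q_0) with the largest k >= 1 whose denominator stays <= 10; these approach x as k grows, and every other convergent or intermediate fraction in range is farther away.
Largest k: floor((10 - q_0)/q_1) = floor((10 - 1)/6) = 1.
That gives (1*37 + 6)/(1*6 + 1) = 43/7.
Compare the errors: |x - 37/6| = |80*6 - 37*13|/(13*6) = 1/78, and |x - 43/7| = |80*7 - 43*13|/(13*7) = 1/91.
Cross-multiplying, 1*78 = 78 < 91 = 1*91, so 1/91 is smaller: the intermediate fraction 43/7 is closer to x than 37/6.

43/7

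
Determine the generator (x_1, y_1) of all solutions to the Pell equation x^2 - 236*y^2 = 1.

(x, y) = (561799, 36570)

First expand sqrt(236) as a continued fraction. With x_i = (sqrt(236) + m_i)/d_i and (m_0, d_0) = (0, 1): a_0 = floor(sqrt(236)) = 15, since 15^2 = 225 <= 236 < 256 = 16^2.
Iterate m_{i+1} = d_i*a_i - m_i, d_{i+1} = (236 - m_{i+1}^2)/d_i, a_{i+1} = floor((a_0 + m_{i+1})/d_{i+1}):
  m_1 = 1*15 - 0 = 15, d_1 = (236 - 15^2)/1 = 11/1 = 11, a_1 = floor((15 + 15)/11) = 2.
  m_2 = 11*2 - 15 = 7, d_2 = (236 - 7^2)/11 = 187/11 = 17, a_2 = floor((15 + 7)/17) = 1.
  m_3 = 17*1 - 7 = 10, d_3 = (236 - 10^2)/17 = 136/17 = 8, a_3 = floor((15 + 10)/8) = 3.
  m_4 = 8*3 - 10 = 14, d_4 = (236 - 14^2)/8 = 40/8 = 5, a_4 = floor((15 + 14)/5) = 5.
  m_5 = 5*5 - 14 = 11, d_5 = (236 - 11^2)/5 = 115/5 = 23, a_5 = floor((15 + 11)/23) = 1.
  m_6 = 23*1 - 11 = 12, d_6 = (236 - 12^2)/23 = 92/23 = 4, a_6 = floor((15 + 12)/4) = 6.
  m_7 = 4*6 - 12 = 12, d_7 = (236 - 12^2)/4 = 92/4 = 23, a_7 = floor((15 + 12)/23) = 1.
  m_8 = 23*1 - 12 = 11, d_8 = (236 - 11^2)/23 = 115/23 = 5, a_8 = floor((15 + 11)/5) = 5.
  m_9 = 5*5 - 11 = 14, d_9 = (236 - 14^2)/5 = 40/5 = 8, a_9 = floor((15 + 14)/8) = 3.
  m_10 = 8*3 - 14 = 10, d_10 = (236 - 10^2)/8 = 136/8 = 17, a_10 = floor((15 + 10)/17) = 1.
  m_11 = 17*1 - 10 = 7, d_11 = (236 - 7^2)/17 = 187/17 = 11, a_11 = floor((15 + 7)/11) = 2.
  m_12 = 11*2 - 7 = 15, d_12 = (236 - 15^2)/11 = 11/11 = 1, a_12 = floor((15 + 15)/1) = 30.
  m_13 = 1*30 - 15 = 15, d_13 = (236 - 15^2)/1 = 11/1 = 11: (m_13, d_13) = (m_1, d_1) = (15, 11), so from here the quotients repeat a_1, ..., a_12; the period length is 12.
So sqrt(236) = [15; (2, 1, 3, 5, 1, 6, 1, 5, 3, 1, 2, 30)] with period length k = 12.
k is even, so the fundamental solution of x^2 - 236y^2 = 1 is (p_{k-1}, q_{k-1}) = (p_11, q_11); compute convergents through index 11.
Convergents (p_i = a_i*p_{i-1} + p_{i-2}, q_i = a_i*q_{i-1} + q_{i-2} with p_{-2}=0, p_{-1}=1, q_{-2}=1, q_{-1}=0):
  i=0: a_0=15, p_0 = 15*1 + 0 = 15, q_0 = 15*0 + 1 = 1.
  i=1: a_1=2, p_1 = 2*15 + 1 = 31, q_1 = 2*1 + 0 = 2.
  i=2: a_2=1, p_2 = 1*31 + 15 = 46, q_2 = 1*2 + 1 = 3.
  i=3: a_3=3, p_3 = 3*46 + 31 = 169, q_3 = 3*3 + 2 = 11.
  i=4: a_4=5, p_4 = 5*169 + 46 = 891, q_4 = 5*11 + 3 = 58.
  i=5: a_5=1, p_5 = 1*891 + 169 = 1060, q_5 = 1*58 + 11 = 69.
  i=6: a_6=6, p_6 = 6*1060 + 891 = 7251, q_6 = 6*69 + 58 = 472.
  i=7: a_7=1, p_7 = 1*7251 + 1060 = 8311, q_7 = 1*472 + 69 = 541.
  i=8: a_8=5, p_8 = 5*8311 + 7251 = 48806, q_8 = 5*541 + 472 = 3177.
  i=9: a_9=3, p_9 = 3*48806 + 8311 = 154729, q_9 = 3*3177 + 541 = 10072.
  i=10: a_10=1, p_10 = 1*154729 + 48806 = 203535, q_10 = 1*10072 + 3177 = 13249.
  i=11: a_11=2, p_11 = 2*203535 + 154729 = 561799, q_11 = 2*13249 + 10072 = 36570.
Check: 561799^2 - 236*36570^2 = 315618116401 - 315618116400 = 1, so (x, y) = (561799, 36570) solves the equation, and by the theorem it is the least positive solution.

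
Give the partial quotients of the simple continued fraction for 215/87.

Run the Euclidean algorithm on 215 and 87; the successive quotients are the partial quotients a_0, a_1, ... (each step inverts the fractional part left over by the previous one):
  215 = 2*87 + 41, so a_0 = 2.
  87 = 2*41 + 5, so a_1 = 2.
  41 = 8*5 + 1, so a_2 = 8.
  5 = 5*1 + 0, so a_3 = 5.
The remainder reaches 0 after 4 divisions, so the expansion has 4 partial quotients, read off in order.

[2; 2, 8, 5]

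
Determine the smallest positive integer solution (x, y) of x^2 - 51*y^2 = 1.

(x, y) = (50, 7)

First expand sqrt(51) as a continued fraction. With x_i = (sqrt(51) + m_i)/d_i and (m_0, d_0) = (0, 1): a_0 = floor(sqrt(51)) = 7, since 7^2 = 49 <= 51 < 64 = 8^2.
Iterate m_{i+1} = d_i*a_i - m_i, d_{i+1} = (51 - m_{i+1}^2)/d_i, a_{i+1} = floor((a_0 + m_{i+1})/d_{i+1}):
  m_1 = 1*7 - 0 = 7, d_1 = (51 - 7^2)/1 = 2/1 = 2, a_1 = floor((7 + 7)/2) = 7.
  m_2 = 2*7 - 7 = 7, d_2 = (51 - 7^2)/2 = 2/2 = 1, a_2 = floor((7 + 7)/1) = 14.
  m_3 = 1*14 - 7 = 7, d_3 = (51 - 7^2)/1 = 2/1 = 2: (m_3, d_3) = (m_1, d_1) = (7, 2), so from here the quotients repeat a_1, a_2; the period length is 2.
So sqrt(51) = [7; (7, 14)] with period length k = 2.
k is even, so the fundamental solution of x^2 - 51y^2 = 1 is (p_{k-1}, q_{k-1}) = (p_1, q_1); compute convergents through index 1.
Convergents (p_i = a_i*p_{i-1} + p_{i-2}, q_i = a_i*q_{i-1} + q_{i-2} with p_{-2}=0, p_{-1}=1, q_{-2}=1, q_{-1}=0):
  i=0: a_0=7, p_0 = 7*1 + 0 = 7, q_0 = 7*0 + 1 = 1.
  i=1: a_1=7, p_1 = 7*7 + 1 = 50, q_1 = 7*1 + 0 = 7.
Check: 50^2 - 51*7^2 = 2500 - 2499 = 1, so (x, y) = (50, 7) solves the equation, and by the theorem it is the least positive solution.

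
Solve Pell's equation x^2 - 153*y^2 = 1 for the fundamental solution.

(x, y) = (2177, 176)

First expand sqrt(153) as a continued fraction. With x_i = (sqrt(153) + m_i)/d_i and (m_0, d_0) = (0, 1): a_0 = floor(sqrt(153)) = 12, since 12^2 = 144 <= 153 < 169 = 13^2.
Iterate m_{i+1} = d_i*a_i - m_i, d_{i+1} = (153 - m_{i+1}^2)/d_i, a_{i+1} = floor((a_0 + m_{i+1})/d_{i+1}):
  m_1 = 1*12 - 0 = 12, d_1 = (153 - 12^2)/1 = 9/1 = 9, a_1 = floor((12 + 12)/9) = 2.
  m_2 = 9*2 - 12 = 6, d_2 = (153 - 6^2)/9 = 117/9 = 13, a_2 = floor((12 + 6)/13) = 1.
  m_3 = 13*1 - 6 = 7, d_3 = (153 - 7^2)/13 = 104/13 = 8, a_3 = floor((12 + 7)/8) = 2.
  m_4 = 8*2 - 7 = 9, d_4 = (153 - 9^2)/8 = 72/8 = 9, a_4 = floor((12 + 9)/9) = 2.
  m_5 = 9*2 - 9 = 9, d_5 = (153 - 9^2)/9 = 72/9 = 8, a_5 = floor((12 + 9)/8) = 2.
  m_6 = 8*2 - 9 = 7, d_6 = (153 - 7^2)/8 = 104/8 = 13, a_6 = floor((12 + 7)/13) = 1.
  m_7 = 13*1 - 7 = 6, d_7 = (153 - 6^2)/13 = 117/13 = 9, a_7 = floor((12 + 6)/9) = 2.
  m_8 = 9*2 - 6 = 12, d_8 = (153 - 12^2)/9 = 9/9 = 1, a_8 = floor((12 + 12)/1) = 24.
  m_9 = 1*24 - 12 = 12, d_9 = (153 - 12^2)/1 = 9/1 = 9: (m_9, d_9) = (m_1, d_1) = (12, 9), so from here the quotients repeat a_1, ..., a_8; the period length is 8.
So sqrt(153) = [12; (2, 1, 2, 2, 2, 1, 2, 24)] with period length k = 8.
k is even, so the fundamental solution of x^2 - 153y^2 = 1 is (p_{k-1}, q_{k-1}) = (p_7, q_7); compute convergents through index 7.
Convergents (p_i = a_i*p_{i-1} + p_{i-2}, q_i = a_i*q_{i-1} + q_{i-2} with p_{-2}=0, p_{-1}=1, q_{-2}=1, q_{-1}=0):
  i=0: a_0=12, p_0 = 12*1 + 0 = 12, q_0 = 12*0 + 1 = 1.
  i=1: a_1=2, p_1 = 2*12 + 1 = 25, q_1 = 2*1 + 0 = 2.
  i=2: a_2=1, p_2 = 1*25 + 12 = 37, q_2 = 1*2 + 1 = 3.
  i=3: a_3=2, p_3 = 2*37 + 25 = 99, q_3 = 2*3 + 2 = 8.
  i=4: a_4=2, p_4 = 2*99 + 37 = 235, q_4 = 2*8 + 3 = 19.
  i=5: a_5=2, p_5 = 2*235 + 99 = 569, q_5 = 2*19 + 8 = 46.
  i=6: a_6=1, p_6 = 1*569 + 235 = 804, q_6 = 1*46 + 19 = 65.
  i=7: a_7=2, p_7 = 2*804 + 569 = 2177, q_7 = 2*65 + 46 = 176.
Check: 2177^2 - 153*176^2 = 4739329 - 4739328 = 1, so (x, y) = (2177, 176) solves the equation, and by the theorem it is the least positive solution.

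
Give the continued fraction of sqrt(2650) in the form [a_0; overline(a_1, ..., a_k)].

[51; overline(2, 10, 1, 16, 4, 16, 1, 10, 2, 102)]

Write x_i = (sqrt(2650) + m_i)/d_i with (m_0, d_0) = (0, 1). a_0 = floor(sqrt(2650)) = 51, since 51^2 = 2601 <= 2650 < 2704 = 52^2.
Iterate m_{i+1} = d_i*a_i - m_i, d_{i+1} = (2650 - m_{i+1}^2)/d_i, a_{i+1} = floor((a_0 + m_{i+1})/d_{i+1}):
  m_1 = 1*51 - 0 = 51, d_1 = (2650 - 51^2)/1 = 49/1 = 49, a_1 = floor((51 + 51)/49) = 2.
  m_2 = 49*2 - 51 = 47, d_2 = (2650 - 47^2)/49 = 441/49 = 9, a_2 = floor((51 + 47)/9) = 10.
  m_3 = 9*10 - 47 = 43, d_3 = (2650 - 43^2)/9 = 801/9 = 89, a_3 = floor((51 + 43)/89) = 1.
  m_4 = 89*1 - 43 = 46, d_4 = (2650 - 46^2)/89 = 534/89 = 6, a_4 = floor((51 + 46)/6) = 16.
  m_5 = 6*16 - 46 = 50, d_5 = (2650 - 50^2)/6 = 150/6 = 25, a_5 = floor((51 + 50)/25) = 4.
  m_6 = 25*4 - 50 = 50, d_6 = (2650 - 50^2)/25 = 150/25 = 6, a_6 = floor((51 + 50)/6) = 16.
  m_7 = 6*16 - 50 = 46, d_7 = (2650 - 46^2)/6 = 534/6 = 89, a_7 = floor((51 + 46)/89) = 1.
  m_8 = 89*1 - 46 = 43, d_8 = (2650 - 43^2)/89 = 801/89 = 9, a_8 = floor((51 + 43)/9) = 10.
  m_9 = 9*10 - 43 = 47, d_9 = (2650 - 47^2)/9 = 441/9 = 49, a_9 = floor((51 + 47)/49) = 2.
  m_10 = 49*2 - 47 = 51, d_10 = (2650 - 51^2)/49 = 49/49 = 1, a_10 = floor((51 + 51)/1) = 102.
  m_11 = 1*102 - 51 = 51, d_11 = (2650 - 51^2)/1 = 49/1 = 49: (m_11, d_11) = (m_1, d_1) = (51, 49), so from here the quotients repeat a_1, ..., a_10; the period length is 10.
Hence the expansion of sqrt(2650) is a_0 = 51 followed by the repeating block 2, 10, 1, 16, 4, 16, 1, 10, 2, 102 (period 10).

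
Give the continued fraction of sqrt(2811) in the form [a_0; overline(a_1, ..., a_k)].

Write x_i = (sqrt(2811) + m_i)/d_i with (m_0, d_0) = (0, 1). a_0 = floor(sqrt(2811)) = 53, since 53^2 = 2809 <= 2811 < 2916 = 54^2.
Iterate m_{i+1} = d_i*a_i - m_i, d_{i+1} = (2811 - m_{i+1}^2)/d_i, a_{i+1} = floor((a_0 + m_{i+1})/d_{i+1}):
  m_1 = 1*53 - 0 = 53, d_1 = (2811 - 53^2)/1 = 2/1 = 2, a_1 = floor((53 + 53)/2) = 53.
  m_2 = 2*53 - 53 = 53, d_2 = (2811 - 53^2)/2 = 2/2 = 1, a_2 = floor((53 + 53)/1) = 106.
  m_3 = 1*106 - 53 = 53, d_3 = (2811 - 53^2)/1 = 2/1 = 2: (m_3, d_3) = (m_1, d_1) = (53, 2), so from here the quotients repeat a_1, a_2; the period length is 2.
Hence the expansion of sqrt(2811) is a_0 = 53 followed by the repeating block 53, 106 (period 2).

[53; overline(53, 106)]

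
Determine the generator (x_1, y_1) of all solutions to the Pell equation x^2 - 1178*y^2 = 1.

(x, y) = (59583, 1736)

First expand sqrt(1178) as a continued fraction. With x_i = (sqrt(1178) + m_i)/d_i and (m_0, d_0) = (0, 1): a_0 = floor(sqrt(1178)) = 34, since 34^2 = 1156 <= 1178 < 1225 = 35^2.
Iterate m_{i+1} = d_i*a_i - m_i, d_{i+1} = (1178 - m_{i+1}^2)/d_i, a_{i+1} = floor((a_0 + m_{i+1})/d_{i+1}):
  m_1 = 1*34 - 0 = 34, d_1 = (1178 - 34^2)/1 = 22/1 = 22, a_1 = floor((34 + 34)/22) = 3.
  m_2 = 22*3 - 34 = 32, d_2 = (1178 - 32^2)/22 = 154/22 = 7, a_2 = floor((34 + 32)/7) = 9.
  m_3 = 7*9 - 32 = 31, d_3 = (1178 - 31^2)/7 = 217/7 = 31, a_3 = floor((34 + 31)/31) = 2.
  m_4 = 31*2 - 31 = 31, d_4 = (1178 - 31^2)/31 = 217/31 = 7, a_4 = floor((34 + 31)/7) = 9.
  m_5 = 7*9 - 31 = 32, d_5 = (1178 - 32^2)/7 = 154/7 = 22, a_5 = floor((34 + 32)/22) = 3.
  m_6 = 22*3 - 32 = 34, d_6 = (1178 - 34^2)/22 = 22/22 = 1, a_6 = floor((34 + 34)/1) = 68.
  m_7 = 1*68 - 34 = 34, d_7 = (1178 - 34^2)/1 = 22/1 = 22: (m_7, d_7) = (m_1, d_1) = (34, 22), so from here the quotients repeat a_1, ..., a_6; the period length is 6.
So sqrt(1178) = [34; (3, 9, 2, 9, 3, 68)] with period length k = 6.
k is even, so the fundamental solution of x^2 - 1178y^2 = 1 is (p_{k-1}, q_{k-1}) = (p_5, q_5); compute convergents through index 5.
Convergents (p_i = a_i*p_{i-1} + p_{i-2}, q_i = a_i*q_{i-1} + q_{i-2} with p_{-2}=0, p_{-1}=1, q_{-2}=1, q_{-1}=0):
  i=0: a_0=34, p_0 = 34*1 + 0 = 34, q_0 = 34*0 + 1 = 1.
  i=1: a_1=3, p_1 = 3*34 + 1 = 103, q_1 = 3*1 + 0 = 3.
  i=2: a_2=9, p_2 = 9*103 + 34 = 961, q_2 = 9*3 + 1 = 28.
  i=3: a_3=2, p_3 = 2*961 + 103 = 2025, q_3 = 2*28 + 3 = 59.
  i=4: a_4=9, p_4 = 9*2025 + 961 = 19186, q_4 = 9*59 + 28 = 559.
  i=5: a_5=3, p_5 = 3*19186 + 2025 = 59583, q_5 = 3*559 + 59 = 1736.
Check: 59583^2 - 1178*1736^2 = 3550133889 - 3550133888 = 1, so (x, y) = (59583, 1736) solves the equation, and by the theorem it is the least positive solution.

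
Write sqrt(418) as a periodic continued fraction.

[20; (2, 4, 20, 4, 2, 40)]

Write x_i = (sqrt(418) + m_i)/d_i with (m_0, d_0) = (0, 1). a_0 = floor(sqrt(418)) = 20, since 20^2 = 400 <= 418 < 441 = 21^2.
Iterate m_{i+1} = d_i*a_i - m_i, d_{i+1} = (418 - m_{i+1}^2)/d_i, a_{i+1} = floor((a_0 + m_{i+1})/d_{i+1}):
  m_1 = 1*20 - 0 = 20, d_1 = (418 - 20^2)/1 = 18/1 = 18, a_1 = floor((20 + 20)/18) = 2.
  m_2 = 18*2 - 20 = 16, d_2 = (418 - 16^2)/18 = 162/18 = 9, a_2 = floor((20 + 16)/9) = 4.
  m_3 = 9*4 - 16 = 20, d_3 = (418 - 20^2)/9 = 18/9 = 2, a_3 = floor((20 + 20)/2) = 20.
  m_4 = 2*20 - 20 = 20, d_4 = (418 - 20^2)/2 = 18/2 = 9, a_4 = floor((20 + 20)/9) = 4.
  m_5 = 9*4 - 20 = 16, d_5 = (418 - 16^2)/9 = 162/9 = 18, a_5 = floor((20 + 16)/18) = 2.
  m_6 = 18*2 - 16 = 20, d_6 = (418 - 20^2)/18 = 18/18 = 1, a_6 = floor((20 + 20)/1) = 40.
  m_7 = 1*40 - 20 = 20, d_7 = (418 - 20^2)/1 = 18/1 = 18: (m_7, d_7) = (m_1, d_1) = (20, 18), so from here the quotients repeat a_1, ..., a_6; the period length is 6.
Hence the expansion of sqrt(418) is a_0 = 20 followed by the repeating block 2, 4, 20, 4, 2, 40 (period 6).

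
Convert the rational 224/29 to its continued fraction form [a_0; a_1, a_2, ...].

Run the Euclidean algorithm on 224 and 29; the successive quotients are the partial quotients a_0, a_1, ... (each step inverts the fractional part left over by the previous one):
  224 = 7*29 + 21, so a_0 = 7.
  29 = 1*21 + 8, so a_1 = 1.
  21 = 2*8 + 5, so a_2 = 2.
  8 = 1*5 + 3, so a_3 = 1.
  5 = 1*3 + 2, so a_4 = 1.
  3 = 1*2 + 1, so a_5 = 1.
  2 = 2*1 + 0, so a_6 = 2.
The remainder reaches 0 after 7 divisions, so the expansion has 7 partial quotients, read off in order.

[7; 1, 2, 1, 1, 1, 2]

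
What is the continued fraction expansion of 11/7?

Run the Euclidean algorithm on 11 and 7; the successive quotients are the partial quotients a_0, a_1, ... (each step inverts the fractional part left over by the previous one):
  11 = 1*7 + 4, so a_0 = 1.
  7 = 1*4 + 3, so a_1 = 1.
  4 = 1*3 + 1, so a_2 = 1.
  3 = 3*1 + 0, so a_3 = 3.
The remainder reaches 0 after 4 divisions, so the expansion has 4 partial quotients, read off in order.

[1; 1, 1, 3]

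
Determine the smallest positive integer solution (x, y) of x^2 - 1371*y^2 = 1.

First expand sqrt(1371) as a continued fraction. With x_i = (sqrt(1371) + m_i)/d_i and (m_0, d_0) = (0, 1): a_0 = floor(sqrt(1371)) = 37, since 37^2 = 1369 <= 1371 < 1444 = 38^2.
Iterate m_{i+1} = d_i*a_i - m_i, d_{i+1} = (1371 - m_{i+1}^2)/d_i, a_{i+1} = floor((a_0 + m_{i+1})/d_{i+1}):
  m_1 = 1*37 - 0 = 37, d_1 = (1371 - 37^2)/1 = 2/1 = 2, a_1 = floor((37 + 37)/2) = 37.
  m_2 = 2*37 - 37 = 37, d_2 = (1371 - 37^2)/2 = 2/2 = 1, a_2 = floor((37 + 37)/1) = 74.
  m_3 = 1*74 - 37 = 37, d_3 = (1371 - 37^2)/1 = 2/1 = 2: (m_3, d_3) = (m_1, d_1) = (37, 2), so from here the quotients repeat a_1, a_2; the period length is 2.
So sqrt(1371) = [37; (37, 74)] with period length k = 2.
k is even, so the fundamental solution of x^2 - 1371y^2 = 1 is (p_{k-1}, q_{k-1}) = (p_1, q_1); compute convergents through index 1.
Convergents (p_i = a_i*p_{i-1} + p_{i-2}, q_i = a_i*q_{i-1} + q_{i-2} with p_{-2}=0, p_{-1}=1, q_{-2}=1, q_{-1}=0):
  i=0: a_0=37, p_0 = 37*1 + 0 = 37, q_0 = 37*0 + 1 = 1.
  i=1: a_1=37, p_1 = 37*37 + 1 = 1370, q_1 = 37*1 + 0 = 37.
Check: 1370^2 - 1371*37^2 = 1876900 - 1876899 = 1, so (x, y) = (1370, 37) solves the equation, and by the theorem it is the least positive solution.

(x, y) = (1370, 37)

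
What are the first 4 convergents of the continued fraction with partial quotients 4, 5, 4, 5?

4/1, 21/5, 88/21, 461/110

Using the convergent recurrence p_i = a_i*p_{i-1} + p_{i-2}, q_i = a_i*q_{i-1} + q_{i-2} with p_{-2}=0, p_{-1}=1, q_{-2}=1, q_{-1}=0:
  i=0: a_0=4, p_0 = 4*1 + 0 = 4, q_0 = 4*0 + 1 = 1.
  i=1: a_1=5, p_1 = 5*4 + 1 = 21, q_1 = 5*1 + 0 = 5.
  i=2: a_2=4, p_2 = 4*21 + 4 = 88, q_2 = 4*5 + 1 = 21.
  i=3: a_3=5, p_3 = 5*88 + 21 = 461, q_3 = 5*21 + 5 = 110.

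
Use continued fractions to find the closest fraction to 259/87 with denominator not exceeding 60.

Expand x = 259/87 as a continued fraction with the Euclidean algorithm:
  259 = 2*87 + 85, so a_0 = 2.
  87 = 1*85 + 2, so a_1 = 1.
  85 = 42*2 + 1, so a_2 = 42.
  2 = 2*1 + 0, so a_3 = 2.
so x = [2; 1, 42, 2].
Convergents (p_i = a_i*p_{i-1} + p_{i-2}, q_i = a_i*q_{i-1} + q_{i-2} with p_{-2}=0, p_{-1}=1, q_{-2}=1, q_{-1}=0), until the denominator exceeds 60:
  i=0: a_0=2, p_0 = 2*1 + 0 = 2, q_0 = 2*0 + 1 = 1.
  i=1: a_1=1, p_1 = 1*2 + 1 = 3, q_1 = 1*1 + 0 = 1.
  i=2: a_2=42, p_2 = 42*3 + 2 = 128, q_2 = 42*1 + 1 = 43.
  i=3: a_3=2, p_3 = 2*128 + 3 = 259, q_3 = 2*43 + 1 = 87.
q_3 = 87 > 60, so the last convergent with denominator <= 60 is p_2/q_2 = 128/43.
The closest fraction with denominator <= 60 is either p_2/q_2 or the intermediate fraction (k*p_2 + p_1)/(k*q_2 + q_1) with the largest k >= 1 whose denominator stays <= 60; these approach x as k grows, and every other convergent or intermediate fraction in range is farther away.
Largest k: floor((60 - q_1)/q_2) = floor((60 - 1)/43) = 1.
That gives (1*128 + 3)/(1*43 + 1) = 131/44.
Compare the errors: |x - 128/43| = |259*43 - 128*87|/(87*43) = 1/3741, and |x - 131/44| = |259*44 - 131*87|/(87*44) = 1/3828.
Cross-multiplying, 1*3741 = 3741 < 3828 = 1*3828, so 1/3828 is smaller: the intermediate fraction 131/44 is closer to x than 128/43.

131/44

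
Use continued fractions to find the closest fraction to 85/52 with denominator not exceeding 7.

5/3

Expand x = 85/52 as a continued fraction with the Euclidean algorithm:
  85 = 1*52 + 33, so a_0 = 1.
  52 = 1*33 + 19, so a_1 = 1.
  33 = 1*19 + 14, so a_2 = 1.
  19 = 1*14 + 5, so a_3 = 1.
  14 = 2*5 + 4, so a_4 = 2.
  5 = 1*4 + 1, so a_5 = 1.
  4 = 4*1 + 0, so a_6 = 4.
so x = [1; 1, 1, 1, 2, 1, 4].
Convergents (p_i = a_i*p_{i-1} + p_{i-2}, q_i = a_i*q_{i-1} + q_{i-2} with p_{-2}=0, p_{-1}=1, q_{-2}=1, q_{-1}=0), until the denominator exceeds 7:
  i=0: a_0=1, p_0 = 1*1 + 0 = 1, q_0 = 1*0 + 1 = 1.
  i=1: a_1=1, p_1 = 1*1 + 1 = 2, q_1 = 1*1 + 0 = 1.
  i=2: a_2=1, p_2 = 1*2 + 1 = 3, q_2 = 1*1 + 1 = 2.
  i=3: a_3=1, p_3 = 1*3 + 2 = 5, q_3 = 1*2 + 1 = 3.
  i=4: a_4=2, p_4 = 2*5 + 3 = 13, q_4 = 2*3 + 2 = 8.
q_4 = 8 > 7, so the last convergent with denominator <= 7 is p_3/q_3 = 5/3.
The closest fraction with denominator <= 7 is either p_3/q_3 or the intermediate fraction (k*p_3 + p_2)/(k*q_3 + q_2) with the largest k >= 1 whose denominator stays <= 7; these approach x as k grows, and every other convergent or intermediate fraction in range is farther away.
Largest k: floor((7 - q_2)/q_3) = floor((7 - 2)/3) = 1.
That gives (1*5 + 3)/(1*3 + 2) = 8/5.
Compare the errors: |x - 5/3| = |85*3 - 5*52|/(52*3) = 5/156, and |x - 8/5| = |85*5 - 8*52|/(52*5) = 9/260.
Cross-multiplying, 5*260 = 1300 < 1404 = 9*156, so 5/156 is smaller: the convergent 5/3 is closer to x than 8/5.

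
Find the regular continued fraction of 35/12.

[2; 1, 11]

Run the Euclidean algorithm on 35 and 12; the successive quotients are the partial quotients a_0, a_1, ... (each step inverts the fractional part left over by the previous one):
  35 = 2*12 + 11, so a_0 = 2.
  12 = 1*11 + 1, so a_1 = 1.
  11 = 11*1 + 0, so a_2 = 11.
The remainder reaches 0 after 3 divisions, so the expansion has 3 partial quotients, read off in order.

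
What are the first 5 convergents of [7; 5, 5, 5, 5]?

7/1, 36/5, 187/26, 971/135, 5042/701

Using the convergent recurrence p_i = a_i*p_{i-1} + p_{i-2}, q_i = a_i*q_{i-1} + q_{i-2} with p_{-2}=0, p_{-1}=1, q_{-2}=1, q_{-1}=0:
  i=0: a_0=7, p_0 = 7*1 + 0 = 7, q_0 = 7*0 + 1 = 1.
  i=1: a_1=5, p_1 = 5*7 + 1 = 36, q_1 = 5*1 + 0 = 5.
  i=2: a_2=5, p_2 = 5*36 + 7 = 187, q_2 = 5*5 + 1 = 26.
  i=3: a_3=5, p_3 = 5*187 + 36 = 971, q_3 = 5*26 + 5 = 135.
  i=4: a_4=5, p_4 = 5*971 + 187 = 5042, q_4 = 5*135 + 26 = 701.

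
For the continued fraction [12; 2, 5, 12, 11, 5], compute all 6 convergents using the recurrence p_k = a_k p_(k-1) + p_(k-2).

12/1, 25/2, 137/11, 1669/134, 18496/1485, 94149/7559

Using the convergent recurrence p_i = a_i*p_{i-1} + p_{i-2}, q_i = a_i*q_{i-1} + q_{i-2} with p_{-2}=0, p_{-1}=1, q_{-2}=1, q_{-1}=0:
  i=0: a_0=12, p_0 = 12*1 + 0 = 12, q_0 = 12*0 + 1 = 1.
  i=1: a_1=2, p_1 = 2*12 + 1 = 25, q_1 = 2*1 + 0 = 2.
  i=2: a_2=5, p_2 = 5*25 + 12 = 137, q_2 = 5*2 + 1 = 11.
  i=3: a_3=12, p_3 = 12*137 + 25 = 1669, q_3 = 12*11 + 2 = 134.
  i=4: a_4=11, p_4 = 11*1669 + 137 = 18496, q_4 = 11*134 + 11 = 1485.
  i=5: a_5=5, p_5 = 5*18496 + 1669 = 94149, q_5 = 5*1485 + 134 = 7559.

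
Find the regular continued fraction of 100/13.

Run the Euclidean algorithm on 100 and 13; the successive quotients are the partial quotients a_0, a_1, ... (each step inverts the fractional part left over by the previous one):
  100 = 7*13 + 9, so a_0 = 7.
  13 = 1*9 + 4, so a_1 = 1.
  9 = 2*4 + 1, so a_2 = 2.
  4 = 4*1 + 0, so a_3 = 4.
The remainder reaches 0 after 4 divisions, so the expansion has 4 partial quotients, read off in order.

[7; 1, 2, 4]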